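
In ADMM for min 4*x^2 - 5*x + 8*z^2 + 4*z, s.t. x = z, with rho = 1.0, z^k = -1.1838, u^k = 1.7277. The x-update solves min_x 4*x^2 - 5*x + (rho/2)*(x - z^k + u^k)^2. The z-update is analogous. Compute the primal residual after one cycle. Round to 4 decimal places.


ADMM iteration with rho = 1.0, z^k = -1.1838, u^k = 1.7277
Step 1: x-update.
Minimize 4*x^2 - 5*x + (1.0/2)*(x + 1.1838 + 1.7277)^2
FOC: (2*4 + 1.0)*x = 5 + 1.0*(-1.1838 - 1.7277)
x^{k+1} = 0.2321
Step 2: z-update.
Minimize 8*z^2 + 4*z + (1.0/2)*(0.2321 - z + 1.7277)^2
FOC: (2*8 + 1.0)*z = -4 + 1.0*(0.2321 + 1.7277)
z^{k+1} = -0.12
Step 3: u-update.
u^{k+1} = 1.7277 + 0.2321 + 0.12 = 2.0798
Step 4: Primal residual = |0.2321 + 0.12| = 0.3521


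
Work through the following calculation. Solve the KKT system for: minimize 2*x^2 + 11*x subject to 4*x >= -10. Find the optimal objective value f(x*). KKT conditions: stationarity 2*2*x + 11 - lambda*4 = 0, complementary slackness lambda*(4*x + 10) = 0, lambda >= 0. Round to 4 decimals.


Step 1: Try lambda = 0 (constraint inactive).
x_unc = -11/(2*2) = -2.75
Check: 4*-2.75 = -11.0 < -10 -- violated!
Step 2: Constraint must be active: 4*x = -10
x* = -10/4 = -2.5
lambda = (2*2*(-2.5) + 11)/4 = 0.25
Step 3: Compute optimal value.
f(x*) = 2*(-2.5)^2 + 11*(-2.5) = -15.0


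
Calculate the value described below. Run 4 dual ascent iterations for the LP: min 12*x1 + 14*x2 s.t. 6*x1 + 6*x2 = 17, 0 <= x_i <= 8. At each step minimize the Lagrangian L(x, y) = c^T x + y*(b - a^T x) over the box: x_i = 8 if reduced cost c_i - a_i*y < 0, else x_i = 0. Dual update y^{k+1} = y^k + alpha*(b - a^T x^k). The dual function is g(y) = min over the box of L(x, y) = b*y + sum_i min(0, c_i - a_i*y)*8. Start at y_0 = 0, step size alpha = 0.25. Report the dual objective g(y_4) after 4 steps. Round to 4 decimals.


Dual ascent for LP: min 12*x1 + 14*x2, 6*x1 + 6*x2 = 17, 0 <= x_i <= 8
Step 1: y^k = 0.0, reduced costs: (12.0, 14.0)
  x^k = (0.0, 0.0), subgradient = b - a^T x = 17.0
  y^{k+1} = 0.0 + 0.25*17.0 = 4.25
Step 2: y^k = 4.25, reduced costs: (-13.5, -11.5)
  x^k = (8.0, 8.0), subgradient = b - a^T x = -79.0
  y^{k+1} = 4.25 + 0.25*-79.0 = -15.5
Step 3: y^k = -15.5, reduced costs: (105.0, 107.0)
  x^k = (0.0, 0.0), subgradient = b - a^T x = 17.0
  y^{k+1} = -15.5 + 0.25*17.0 = -11.25
Step 4: y^k = -11.25, reduced costs: (79.5, 81.5)
  x^k = (0.0, 0.0), subgradient = b - a^T x = 17.0
  y^{k+1} = -11.25 + 0.25*17.0 = -7.0
Dual objective at y_4 = -7.0: reduced costs (54.0, 56.0), box minimizer x = (0.0, 0.0)
g(y_4) = b*y + (c1 - a1*y)*x1 + (c2 - a2*y)*x2 = 17*(-7.0) + 54.0*0.0 + 56.0*0.0 = -119.0 + 0.0 + 0.0 = -119.0


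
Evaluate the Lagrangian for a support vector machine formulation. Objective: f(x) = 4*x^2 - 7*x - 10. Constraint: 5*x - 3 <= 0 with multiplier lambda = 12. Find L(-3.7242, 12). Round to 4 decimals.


Step 1: Evaluate f(x).
f(-3.7242) = 4*(-3.7242)^2 - 7*(-3.7242) - 10 = 71.5481
Step 2: Evaluate g(x).
g(-3.7242) = 5*-3.7242 - 3 = -21.621
Step 3: Compute Lagrangian.
L = 71.5481 + 12*-21.621 = -187.9039


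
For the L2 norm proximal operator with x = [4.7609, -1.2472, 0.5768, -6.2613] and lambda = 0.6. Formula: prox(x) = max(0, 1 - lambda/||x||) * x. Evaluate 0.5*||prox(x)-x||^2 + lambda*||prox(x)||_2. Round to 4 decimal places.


Step 1: Compute ||x||.
||x|| = 7.9849
Step 2: Compute scaling factor.
scale = max(0, 1 - 0.6/7.9849) = 0.9249
Step 3: prox(x) = [4.4032, -1.1535, 0.5335, -5.7908]
||prox(x)|| = 7.3849
Step 4: Proximal objective.
0.5*||prox-x||^2 = 0.18
lambda*||prox|| = 4.4309
Total = 4.6109


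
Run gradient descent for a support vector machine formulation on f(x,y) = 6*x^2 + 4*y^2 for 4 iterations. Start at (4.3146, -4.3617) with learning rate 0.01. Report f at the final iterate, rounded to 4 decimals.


Gradient descent on f(x,y) = 6*x^2 + 4*y^2.
Starting point: (4.3146, -4.3617), alpha = 0.01
Step 1: grad_x = 2*6*4.3146 = 51.7752, grad_y = 2*4*-4.3617 = -34.8936
  x_1 = 4.3146 - 0.01*51.7752 = 3.7968
  y_1 = -4.3617 - 0.01*-34.8936 = -4.0128
Step 2: grad_x = 2*6*3.7968 = 45.5622, grad_y = 2*4*-4.0128 = -32.1021
  x_2 = 3.7968 - 0.01*45.5622 = 3.3412
  y_2 = -4.0128 - 0.01*-32.1021 = -3.6917
Step 3: grad_x = 2*6*3.3412 = 40.0947, grad_y = 2*4*-3.6917 = -29.5339
  x_3 = 3.3412 - 0.01*40.0947 = 2.9403
  y_3 = -3.6917 - 0.01*-29.5339 = -3.3964
Step 4: grad_x = 2*6*2.9403 = 35.2833, grad_y = 2*4*-3.3964 = -27.1712
  x_4 = 2.9403 - 0.01*35.2833 = 2.5874
  y_4 = -3.3964 - 0.01*-27.1712 = -3.1247
f(2.5874, -3.1247) = 6*2.5874^2 + 4*(-3.1247)^2 = 79.224


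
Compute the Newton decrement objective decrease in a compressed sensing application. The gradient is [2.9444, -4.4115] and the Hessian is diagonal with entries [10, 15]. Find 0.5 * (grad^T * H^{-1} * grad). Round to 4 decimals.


Step 1: H is diagonal, so H^(-1) * g = [0.2944, -0.2941].
Step 2: g^T H^(-1) g = sum_i g_i^2 / H_ii
  = (2.9444)^2/10 + (-4.4115)^2/15
  = 0.8669 + 1.2974 = 2.1644
Step 3: Objective decrease = 0.5 * g^T H^(-1) g = 1.0822


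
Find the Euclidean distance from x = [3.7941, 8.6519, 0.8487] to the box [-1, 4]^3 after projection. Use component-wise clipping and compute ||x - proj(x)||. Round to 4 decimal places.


Project each component onto [-1, 4].
clip(3.7941) = 3.7941, clip(8.6519) = 4.0, clip(0.8487) = 0.8487
Projection = [3.7941, 4.0, 0.8487]
Squared diffs: [0.0, 21.6402, 0.0]
Distance = sqrt(21.6402) = 4.6519


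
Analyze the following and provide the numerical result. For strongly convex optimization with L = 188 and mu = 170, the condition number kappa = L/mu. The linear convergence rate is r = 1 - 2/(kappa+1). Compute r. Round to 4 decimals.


Step 1: Compute the condition number.
kappa = L/mu = 188/170 = 1.1059
Step 2: Compute the convergence rate.
r = 1 - 2/(kappa + 1) = 1 - 2*mu/(L + mu) = (L - mu)/(L + mu) = 18/358 = 0.0503


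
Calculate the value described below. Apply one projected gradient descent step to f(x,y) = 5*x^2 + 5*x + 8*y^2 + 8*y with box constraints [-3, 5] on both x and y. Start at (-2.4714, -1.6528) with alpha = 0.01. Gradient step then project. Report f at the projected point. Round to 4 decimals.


Step 1: Compute gradient at (-2.4714, -1.6528).
grad_x = 2*5*-2.4714 + 5 = -19.714
grad_y = 2*8*-1.6528 + 8 = -18.4448
Step 2: Gradient step.
x_raw = -2.4714 - 0.01*-19.714 = -2.2743
y_raw = -1.6528 - 0.01*-18.4448 = -1.4684
Step 3: Project onto [-3, 5].
x_proj = clip(-2.2743) = -2.2743
y_proj = clip(-1.4684) = -1.4684
Step 4: Evaluate f.
f(-2.2743, -1.4684) = 19.9916


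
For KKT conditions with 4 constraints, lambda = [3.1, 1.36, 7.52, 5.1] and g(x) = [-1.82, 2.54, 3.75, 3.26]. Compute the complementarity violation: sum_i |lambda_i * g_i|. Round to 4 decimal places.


KKT complementary slackness check:
lambda_1 * g_1 = 3.1 * -1.82 = -5.642
lambda_2 * g_2 = 1.36 * 2.54 = 3.4544
lambda_3 * g_3 = 7.52 * 3.75 = 28.2
lambda_4 * g_4 = 5.1 * 3.26 = 16.626
Total violation = 5.642 + 3.4544 + 28.2 + 16.626 = 53.9224


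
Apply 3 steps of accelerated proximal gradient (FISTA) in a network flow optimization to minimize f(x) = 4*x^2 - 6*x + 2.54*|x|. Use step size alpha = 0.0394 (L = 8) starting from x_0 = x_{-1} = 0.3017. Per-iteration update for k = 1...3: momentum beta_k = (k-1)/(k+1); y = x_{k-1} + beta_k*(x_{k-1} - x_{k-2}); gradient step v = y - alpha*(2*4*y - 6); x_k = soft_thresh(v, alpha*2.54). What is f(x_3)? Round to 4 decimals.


FISTA on f(x) = 4*x^2 - 6*x + 2.54*|x|
L = 8, alpha = 0.0394
Iteration 1: beta = 0.0, y = 0.3017 + 0.0*(0.3017 - 0.3017) = 0.3017
  grad(y) = -3.5864, v = y - alpha*grad = 0.443
  prox(v) = soft_thresh(0.443, 0.1001) = 0.3429
Iteration 2: beta = 0.3333, y = 0.3429 + 0.3333*(0.3429 - 0.3017) = 0.3567
  grad(y) = -3.1466, v = y - alpha*grad = 0.4806
  prox(v) = soft_thresh(0.4806, 0.1001) = 0.3806
Iteration 3: beta = 0.5, y = 0.3806 + 0.5*(0.3806 - 0.3429) = 0.3994
  grad(y) = -2.8048, v = y - alpha*grad = 0.5099
  prox(v) = soft_thresh(0.5099, 0.1001) = 0.4098
f(x_3) = 4*0.4098^2 - 6*0.4098 + 2.54*|0.4098| = -0.7462


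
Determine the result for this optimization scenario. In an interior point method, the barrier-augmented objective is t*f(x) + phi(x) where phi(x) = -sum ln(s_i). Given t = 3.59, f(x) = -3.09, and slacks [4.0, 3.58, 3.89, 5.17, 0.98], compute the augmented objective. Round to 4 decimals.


Step 1: Compute log-barrier.
ln values: [1.3863, 1.2754, 1.3584, 1.6429, -0.0202]
phi = -(1.3863 + 1.2754 + 1.3584 + 1.6429 - 0.0202) = -5.6427
Step 2: Compute augmented objective.
t*f(x) = 3.59*-3.09 = -11.0931
Total = -11.0931 - 5.6427 = -16.7358


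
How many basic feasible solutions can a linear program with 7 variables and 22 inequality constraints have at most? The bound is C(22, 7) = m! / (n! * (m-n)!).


Each vertex corresponds to some choice of n active constraints out of m, so the number of vertices is at most C(m, n) = m! / (n!(m-n)!).
m = 22, n = 7
Numerator: 22 * 21 * 20 * 19 * 18 * 17 * 16
Denominator: 7! = 5040
C(22, 7) = 170544


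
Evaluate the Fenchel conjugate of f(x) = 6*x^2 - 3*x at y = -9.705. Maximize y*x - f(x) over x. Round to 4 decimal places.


f*(y) = sup_x {y*x - a*x^2 - b*x} = sup_x {(y-b)*x - a*x^2}
FOC: (y - b) - 2a*x = 0 => x* = (y - b)/(2a)
x* = (-9.705 + 3)/(2*6) = -0.5588
f*(-9.705) = (y-b)^2/(4a) = (-9.705 + 3)^2/(4*6)
= 44.957/24 = 1.8732


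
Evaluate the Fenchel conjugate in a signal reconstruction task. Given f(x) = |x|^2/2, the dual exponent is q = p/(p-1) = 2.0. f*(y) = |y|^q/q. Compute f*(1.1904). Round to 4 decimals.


The conjugate exponent q satisfies 1/p + 1/q = 1.
p = 2, so q = 2/(2 - 1) = 2.0
|y|^q = 1.1904^2.0 = 1.4171
f*(1.1904) = 1.4171 / 2.0 = 0.7085


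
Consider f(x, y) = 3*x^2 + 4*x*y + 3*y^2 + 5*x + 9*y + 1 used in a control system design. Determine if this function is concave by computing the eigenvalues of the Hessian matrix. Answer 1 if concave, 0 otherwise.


The Hessian of f(x,y) = 3*x^2 + 4*x*y + 3*y^2 + 5*x + 9*y + 1 is:
H = [[6, 4], [4, 6]]
Trace = 6 + 6 = 12
Determinant = 6*6 - (4)^2 = 20
Discriminant = (12)^2 - 4*20 = 64.0
Eigenvalues: lambda_1 = 2.0, lambda_2 = 10.0
The function is not concave.

0


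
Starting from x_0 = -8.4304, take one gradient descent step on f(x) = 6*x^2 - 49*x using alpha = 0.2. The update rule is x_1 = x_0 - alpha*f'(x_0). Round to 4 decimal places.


We compute the gradient at x_0 and apply the update.
f'(x) = 12*x - 49
f'(-8.4304) = 12*-8.4304 - 49 = -150.1648
x_1 = -8.4304 - 0.2*-150.1648 = 21.6026


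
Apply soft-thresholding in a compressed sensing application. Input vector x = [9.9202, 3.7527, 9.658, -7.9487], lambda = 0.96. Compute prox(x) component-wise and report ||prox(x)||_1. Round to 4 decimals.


Soft-thresholding with lambda = 0.96:
prox(9.9202) = sign(9.9202)*max(|9.9202| - 0.96, 0) = 8.9602
prox(3.7527) = sign(3.7527)*max(|3.7527| - 0.96, 0) = 2.7927
prox(9.658) = sign(9.658)*max(|9.658| - 0.96, 0) = 8.698
prox(-7.9487) = sign(-7.9487)*max(|-7.9487| - 0.96, 0) = -6.9887
prox(x) = [8.9602, 2.7927, 8.698, -6.9887]
||prox(x)||_1 = 8.9602 + 2.7927 + 8.698 + 6.9887 = 27.4396


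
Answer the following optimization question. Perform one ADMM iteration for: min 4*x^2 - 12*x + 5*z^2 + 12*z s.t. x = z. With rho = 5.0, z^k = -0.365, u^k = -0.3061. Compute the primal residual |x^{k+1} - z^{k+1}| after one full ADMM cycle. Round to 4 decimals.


ADMM iteration with rho = 5.0, z^k = -0.365, u^k = -0.3061
Step 1: x-update.
Minimize 4*x^2 - 12*x + (5.0/2)*(x + 0.365 - 0.3061)^2
FOC: (2*4 + 5.0)*x = 12 + 5.0*(-0.365 + 0.3061)
x^{k+1} = 0.9004
Step 2: z-update.
Minimize 5*z^2 + 12*z + (5.0/2)*(0.9004 - z - 0.3061)^2
FOC: (2*5 + 5.0)*z = -12 + 5.0*(0.9004 - 0.3061)
z^{k+1} = -0.6019
Step 3: u-update.
u^{k+1} = -0.3061 + 0.9004 + 0.6019 = 1.1962
Step 4: Primal residual = |0.9004 + 0.6019| = 1.5023


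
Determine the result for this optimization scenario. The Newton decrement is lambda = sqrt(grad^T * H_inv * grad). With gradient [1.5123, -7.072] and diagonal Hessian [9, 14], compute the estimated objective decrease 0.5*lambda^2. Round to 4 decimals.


Step 1: H is diagonal, so H^(-1) * g = [0.168, -0.5051].
Step 2: g^T H^(-1) g = sum_i g_i^2 / H_ii
  = (1.5123)^2/9 + (-7.072)^2/14
  = 0.2541 + 3.5724 = 3.8265
Step 3: Objective decrease = 0.5 * g^T H^(-1) g = 1.9132


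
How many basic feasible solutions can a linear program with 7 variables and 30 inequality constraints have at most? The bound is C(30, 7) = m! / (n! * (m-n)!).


Each vertex corresponds to some choice of n active constraints out of m, so the number of vertices is at most C(m, n) = m! / (n!(m-n)!).
m = 30, n = 7
Numerator: 30 * 29 * 28 * 27 * 26 * 25 * 24
Denominator: 7! = 5040
C(30, 7) = 2035800


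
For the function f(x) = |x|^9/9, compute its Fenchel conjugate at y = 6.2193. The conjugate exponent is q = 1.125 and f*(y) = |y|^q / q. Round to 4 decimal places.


The conjugate exponent q satisfies 1/p + 1/q = 1.
p = 9, so q = 9/(9 - 1) = 1.125
|y|^q = 6.2193^1.125 = 7.8155
f*(6.2193) = 7.8155 / 1.125 = 6.9471


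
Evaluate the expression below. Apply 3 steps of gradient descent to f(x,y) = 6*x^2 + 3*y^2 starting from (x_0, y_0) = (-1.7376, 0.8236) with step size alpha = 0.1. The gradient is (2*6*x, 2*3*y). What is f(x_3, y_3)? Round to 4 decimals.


Gradient descent on f(x,y) = 6*x^2 + 3*y^2.
Starting point: (-1.7376, 0.8236), alpha = 0.1
Step 1: grad_x = 2*6*-1.7376 = -20.8512, grad_y = 2*3*0.8236 = 4.9416
  x_1 = -1.7376 - 0.1*-20.8512 = 0.3475
  y_1 = 0.8236 - 0.1*4.9416 = 0.3294
Step 2: grad_x = 2*6*0.3475 = 4.1702, grad_y = 2*3*0.3294 = 1.9766
  x_2 = 0.3475 - 0.1*4.1702 = -0.0695
  y_2 = 0.3294 - 0.1*1.9766 = 0.1318
Step 3: grad_x = 2*6*-0.0695 = -0.834, grad_y = 2*3*0.1318 = 0.7907
  x_3 = -0.0695 - 0.1*-0.834 = 0.0139
  y_3 = 0.1318 - 0.1*0.7907 = 0.0527
f(0.0139, 0.0527) = 6*0.0139^2 + 3*0.0527^2 = 0.0095


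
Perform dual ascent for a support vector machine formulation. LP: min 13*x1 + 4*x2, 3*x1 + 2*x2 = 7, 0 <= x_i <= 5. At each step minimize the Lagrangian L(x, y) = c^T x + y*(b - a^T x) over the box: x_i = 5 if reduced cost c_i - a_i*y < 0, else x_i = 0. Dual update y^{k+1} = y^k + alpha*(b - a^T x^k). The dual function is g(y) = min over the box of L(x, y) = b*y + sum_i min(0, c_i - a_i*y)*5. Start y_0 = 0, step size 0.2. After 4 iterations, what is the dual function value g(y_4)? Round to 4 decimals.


Dual ascent for LP: min 13*x1 + 4*x2, 3*x1 + 2*x2 = 7, 0 <= x_i <= 5
Step 1: y^k = 0.0, reduced costs: (13.0, 4.0)
  x^k = (0.0, 0.0), subgradient = b - a^T x = 7.0
  y^{k+1} = 0.0 + 0.2*7.0 = 1.4
Step 2: y^k = 1.4, reduced costs: (8.8, 1.2)
  x^k = (0.0, 0.0), subgradient = b - a^T x = 7.0
  y^{k+1} = 1.4 + 0.2*7.0 = 2.8
Step 3: y^k = 2.8, reduced costs: (4.6, -1.6)
  x^k = (0.0, 5.0), subgradient = b - a^T x = -3.0
  y^{k+1} = 2.8 + 0.2*-3.0 = 2.2
Step 4: y^k = 2.2, reduced costs: (6.4, -0.4)
  x^k = (0.0, 5.0), subgradient = b - a^T x = -3.0
  y^{k+1} = 2.2 + 0.2*-3.0 = 1.6
Dual objective at y_4 = 1.6: reduced costs (8.2, 0.8), box minimizer x = (0.0, 0.0)
g(y_4) = b*y + (c1 - a1*y)*x1 + (c2 - a2*y)*x2 = 7*1.6 + 8.2*0.0 + 0.8*0.0 = 11.2 + 0.0 + 0.0 = 11.2


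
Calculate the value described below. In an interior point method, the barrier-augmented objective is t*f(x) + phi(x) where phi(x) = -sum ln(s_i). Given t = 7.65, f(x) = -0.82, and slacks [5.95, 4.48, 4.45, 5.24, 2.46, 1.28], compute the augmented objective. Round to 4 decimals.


Step 1: Compute log-barrier.
ln values: [1.7834, 1.4996, 1.4929, 1.6563, 0.9002, 0.2469]
phi = -(1.7834 + 1.4996 + 1.4929 + 1.6563 + 0.9002 + 0.2469) = -7.5793
Step 2: Compute augmented objective.
t*f(x) = 7.65*-0.82 = -6.273
Total = -6.273 - 7.5793 = -13.8523


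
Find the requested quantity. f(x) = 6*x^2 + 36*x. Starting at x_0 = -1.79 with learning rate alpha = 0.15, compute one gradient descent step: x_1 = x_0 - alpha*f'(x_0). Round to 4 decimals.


We compute the gradient at x_0 and apply the update.
f'(x) = 12*x + 36
f'(-1.79) = 12*-1.79 + 36 = 14.52
x_1 = -1.79 - 0.15*14.52 = -3.968


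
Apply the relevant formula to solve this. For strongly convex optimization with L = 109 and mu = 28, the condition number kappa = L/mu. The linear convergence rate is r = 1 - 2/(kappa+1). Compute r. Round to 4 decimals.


Step 1: Compute the condition number.
kappa = L/mu = 109/28 = 3.8929
Step 2: Compute the convergence rate.
r = 1 - 2/(kappa + 1) = 1 - 2*mu/(L + mu) = (L - mu)/(L + mu) = 81/137 = 0.5912


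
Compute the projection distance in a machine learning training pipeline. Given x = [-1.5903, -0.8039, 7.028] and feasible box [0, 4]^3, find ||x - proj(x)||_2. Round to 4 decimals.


Project each component onto [0, 4].
clip(-1.5903) = 0.0, clip(-0.8039) = 0.0, clip(7.028) = 4.0
Projection = [0.0, 0.0, 4.0]
Squared diffs: [2.5291, 0.6463, 9.1688]
Distance = sqrt(12.3442) = 3.5134


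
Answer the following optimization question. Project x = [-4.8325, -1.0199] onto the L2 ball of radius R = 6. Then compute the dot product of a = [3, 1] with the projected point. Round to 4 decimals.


Step 1: Compute ||x|| (intermediates to 6 decimals).
||x|| = sqrt((-4.8325)^2 + (-1.0199)^2) = 4.938953
Step 2: Project.
Since ||x|| <= R, proj = x (no scaling needed).
proj(x) = [-4.8325, -1.0199]
Step 3: Dot product.
a^T * proj(x) = 3*(-4.8325) + 1*(-1.0199) = -15.5174


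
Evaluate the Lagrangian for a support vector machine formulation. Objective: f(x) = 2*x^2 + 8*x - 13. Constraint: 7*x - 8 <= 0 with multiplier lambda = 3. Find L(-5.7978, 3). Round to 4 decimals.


Step 1: Evaluate f(x).
f(-5.7978) = 2*(-5.7978)^2 + 8*(-5.7978) - 13 = 7.8466
Step 2: Evaluate g(x).
g(-5.7978) = 7*-5.7978 - 8 = -48.5846
Step 3: Compute Lagrangian.
L = 7.8466 + 3*-48.5846 = -137.9072


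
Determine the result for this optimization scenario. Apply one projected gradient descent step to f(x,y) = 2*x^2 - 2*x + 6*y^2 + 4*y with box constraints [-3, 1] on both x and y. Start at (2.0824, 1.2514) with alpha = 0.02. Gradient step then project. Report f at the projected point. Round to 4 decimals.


Step 1: Compute gradient at (2.0824, 1.2514).
grad_x = 2*2*2.0824 - 2 = 6.3296
grad_y = 2*6*1.2514 + 4 = 19.0168
Step 2: Gradient step.
x_raw = 2.0824 - 0.02*6.3296 = 1.9558
y_raw = 1.2514 - 0.02*19.0168 = 0.8711
Step 3: Project onto [-3, 1].
x_proj = clip(1.9558) = 1.0
y_proj = clip(0.8711) = 0.8711
Step 4: Evaluate f.
f(1.0, 0.8711) = 8.0368


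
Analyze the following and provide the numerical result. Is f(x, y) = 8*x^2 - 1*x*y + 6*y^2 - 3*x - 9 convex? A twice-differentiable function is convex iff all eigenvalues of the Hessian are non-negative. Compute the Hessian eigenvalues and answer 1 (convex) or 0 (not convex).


The Hessian of f(x,y) = 8*x^2 - 1*x*y + 6*y^2 - 3*x - 9 is:
H = [[16, -1], [-1, 12]]
Trace = 16 + 12 = 28
Determinant = 16*12 - (-1)^2 = 191
Discriminant = (28)^2 - 4*191 = 20.0
Eigenvalues: lambda_1 = 11.7639, lambda_2 = 16.2361
The function is convex.

1


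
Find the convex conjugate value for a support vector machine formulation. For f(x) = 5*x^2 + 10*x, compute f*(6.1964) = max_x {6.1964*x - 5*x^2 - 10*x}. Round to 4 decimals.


f*(y) = sup_x {y*x - a*x^2 - b*x} = sup_x {(y-b)*x - a*x^2}
FOC: (y - b) - 2a*x = 0 => x* = (y - b)/(2a)
x* = (6.1964 - 10)/(2*5) = -0.3804
f*(6.1964) = (y-b)^2/(4a) = (6.1964 - 10)^2/(4*5)
= 14.4674/20 = 0.7234


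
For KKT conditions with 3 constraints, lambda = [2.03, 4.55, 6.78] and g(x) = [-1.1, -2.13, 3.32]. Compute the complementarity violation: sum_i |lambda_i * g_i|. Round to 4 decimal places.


KKT complementary slackness check:
lambda_1 * g_1 = 2.03 * -1.1 = -2.233
lambda_2 * g_2 = 4.55 * -2.13 = -9.6915
lambda_3 * g_3 = 6.78 * 3.32 = 22.5096
Total violation = 2.233 + 9.6915 + 22.5096 = 34.4341


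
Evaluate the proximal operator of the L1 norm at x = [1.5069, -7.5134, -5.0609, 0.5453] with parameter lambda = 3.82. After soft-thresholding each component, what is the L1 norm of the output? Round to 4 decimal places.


Soft-thresholding with lambda = 3.82:
prox(1.5069) = sign(1.5069)*max(|1.5069| - 3.82, 0) = 0.0
prox(-7.5134) = sign(-7.5134)*max(|-7.5134| - 3.82, 0) = -3.6934
prox(-5.0609) = sign(-5.0609)*max(|-5.0609| - 3.82, 0) = -1.2409
prox(0.5453) = sign(0.5453)*max(|0.5453| - 3.82, 0) = 0.0
prox(x) = [0.0, -3.6934, -1.2409, 0.0]
||prox(x)||_1 = 0.0 + 3.6934 + 1.2409 + 0.0 = 4.9343


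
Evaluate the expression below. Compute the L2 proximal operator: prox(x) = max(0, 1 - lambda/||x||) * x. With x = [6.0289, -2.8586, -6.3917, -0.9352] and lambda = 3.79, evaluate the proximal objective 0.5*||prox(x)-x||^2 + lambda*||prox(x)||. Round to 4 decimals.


Step 1: Compute ||x||.
||x|| = 9.287
Step 2: Compute scaling factor.
scale = max(0, 1 - 3.79/9.287) = 0.5919
Step 3: prox(x) = [3.5685, -1.692, -3.7833, -0.5535]
||prox(x)|| = 5.497
Step 4: Proximal objective.
0.5*||prox-x||^2 = 7.1821
lambda*||prox|| = 20.8336
Total = 28.0155


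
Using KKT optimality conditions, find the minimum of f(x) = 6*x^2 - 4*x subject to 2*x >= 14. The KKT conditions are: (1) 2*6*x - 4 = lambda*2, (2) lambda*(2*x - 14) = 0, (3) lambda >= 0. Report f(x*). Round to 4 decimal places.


Step 1: Try lambda = 0 (constraint inactive).
x_unc = 4/(2*6) = 0.3333
Check: 2*0.3333 = 0.6666 < 14 -- violated!
Step 2: Constraint must be active: 2*x = 14
x* = 14/2 = 7.0
lambda = (2*6*7.0 - 4)/2 = 40.0
Step 3: Compute optimal value.
f(x*) = 6*7.0^2 - 4*7.0 = 266.0


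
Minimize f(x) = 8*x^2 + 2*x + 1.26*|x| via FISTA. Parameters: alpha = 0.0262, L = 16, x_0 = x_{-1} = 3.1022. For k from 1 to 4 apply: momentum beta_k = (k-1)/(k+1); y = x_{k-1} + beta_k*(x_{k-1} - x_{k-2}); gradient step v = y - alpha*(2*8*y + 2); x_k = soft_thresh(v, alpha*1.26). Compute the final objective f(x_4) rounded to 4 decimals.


FISTA on f(x) = 8*x^2 + 2*x + 1.26*|x|
L = 16, alpha = 0.0262
Iteration 1: beta = 0.0, y = 3.1022 + 0.0*(3.1022 - 3.1022) = 3.1022
  grad(y) = 51.6352, v = y - alpha*grad = 1.7494
  prox(v) = soft_thresh(1.7494, 0.033) = 1.7163
Iteration 2: beta = 0.3333, y = 1.7163 + 0.3333*(1.7163 - 3.1022) = 1.2544
  grad(y) = 22.0703, v = y - alpha*grad = 0.6762
  prox(v) = soft_thresh(0.6762, 0.033) = 0.6431
Iteration 3: beta = 0.5, y = 0.6431 + 0.5*(0.6431 - 1.7163) = 0.1065
  grad(y) = 3.7046, v = y - alpha*grad = 0.0095
  prox(v) = soft_thresh(0.0095, 0.033) = 0.0
Iteration 4: beta = 0.6, y = 0.0 + 0.6*(0.0 - 0.6431) = -0.3859
  grad(y) = -4.1741, v = y - alpha*grad = -0.2765
  prox(v) = soft_thresh(-0.2765, 0.033) = -0.2435
f(x_4) = 8*(-0.2435)^2 + 2*(-0.2435) + 1.26*|-0.2435| = 0.2942


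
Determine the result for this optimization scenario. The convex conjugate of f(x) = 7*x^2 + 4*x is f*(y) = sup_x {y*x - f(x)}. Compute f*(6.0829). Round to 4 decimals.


f*(y) = sup_x {y*x - a*x^2 - b*x} = sup_x {(y-b)*x - a*x^2}
FOC: (y - b) - 2a*x = 0 => x* = (y - b)/(2a)
x* = (6.0829 - 4)/(2*7) = 0.1488
f*(6.0829) = (y-b)^2/(4a) = (6.0829 - 4)^2/(4*7)
= 4.3385/28 = 0.1549


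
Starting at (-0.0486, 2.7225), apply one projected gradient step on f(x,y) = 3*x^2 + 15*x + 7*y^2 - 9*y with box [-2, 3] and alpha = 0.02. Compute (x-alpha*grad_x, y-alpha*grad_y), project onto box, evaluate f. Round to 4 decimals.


Step 1: Compute gradient at (-0.0486, 2.7225).
grad_x = 2*3*-0.0486 + 15 = 14.7084
grad_y = 2*7*2.7225 - 9 = 29.115
Step 2: Gradient step.
x_raw = -0.0486 - 0.02*14.7084 = -0.3428
y_raw = 2.7225 - 0.02*29.115 = 2.1402
Step 3: Project onto [-2, 3].
x_proj = clip(-0.3428) = -0.3428
y_proj = clip(2.1402) = 2.1402
Step 4: Evaluate f.
f(-0.3428, 2.1402) = 8.0123


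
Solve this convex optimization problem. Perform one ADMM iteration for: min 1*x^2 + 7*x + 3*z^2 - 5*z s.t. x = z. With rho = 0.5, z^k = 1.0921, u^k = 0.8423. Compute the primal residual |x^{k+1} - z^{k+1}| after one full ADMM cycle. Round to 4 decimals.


ADMM iteration with rho = 0.5, z^k = 1.0921, u^k = 0.8423
Step 1: x-update.
Minimize 1*x^2 + 7*x + (0.5/2)*(x - 1.0921 + 0.8423)^2
FOC: (2*1 + 0.5)*x = -7 + 0.5*(1.0921 - 0.8423)
x^{k+1} = -2.75
Step 2: z-update.
Minimize 3*z^2 - 5*z + (0.5/2)*(-2.75 - z + 0.8423)^2
FOC: (2*3 + 0.5)*z = 5 + 0.5*(-2.75 + 0.8423)
z^{k+1} = 0.6225
Step 3: u-update.
u^{k+1} = 0.8423 - 2.75 - 0.6225 = -2.5302
Step 4: Primal residual = |-2.75 - 0.6225| = 3.3725


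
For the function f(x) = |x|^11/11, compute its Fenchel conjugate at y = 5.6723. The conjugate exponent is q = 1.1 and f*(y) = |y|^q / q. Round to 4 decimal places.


The conjugate exponent q satisfies 1/p + 1/q = 1.
p = 11, so q = 11/(11 - 1) = 1.1
|y|^q = 5.6723^1.1 = 6.7474
f*(5.6723) = 6.7474 / 1.1 = 6.134


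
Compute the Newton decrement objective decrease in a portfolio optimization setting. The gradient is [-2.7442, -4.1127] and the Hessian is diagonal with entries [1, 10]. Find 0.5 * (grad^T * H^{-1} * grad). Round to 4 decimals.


Step 1: H is diagonal, so H^(-1) * g = [-2.7442, -0.4113].
Step 2: g^T H^(-1) g = sum_i g_i^2 / H_ii
  = (-2.7442)^2/1 + (-4.1127)^2/10
  = 7.5306 + 1.6914 = 9.2221
Step 3: Objective decrease = 0.5 * g^T H^(-1) g = 4.611


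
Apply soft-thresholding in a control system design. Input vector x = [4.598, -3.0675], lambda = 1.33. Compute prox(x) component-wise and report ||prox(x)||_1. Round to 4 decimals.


Soft-thresholding with lambda = 1.33:
prox(4.598) = sign(4.598)*max(|4.598| - 1.33, 0) = 3.268
prox(-3.0675) = sign(-3.0675)*max(|-3.0675| - 1.33, 0) = -1.7375
prox(x) = [3.268, -1.7375]
||prox(x)||_1 = 3.268 + 1.7375 = 5.0055


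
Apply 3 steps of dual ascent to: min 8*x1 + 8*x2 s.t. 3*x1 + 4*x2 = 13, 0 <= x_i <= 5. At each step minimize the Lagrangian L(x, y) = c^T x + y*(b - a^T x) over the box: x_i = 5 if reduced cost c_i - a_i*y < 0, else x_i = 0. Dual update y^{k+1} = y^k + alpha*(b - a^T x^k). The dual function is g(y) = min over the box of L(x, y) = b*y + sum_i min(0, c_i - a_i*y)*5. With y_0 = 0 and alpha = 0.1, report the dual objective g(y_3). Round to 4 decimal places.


Dual ascent for LP: min 8*x1 + 8*x2, 3*x1 + 4*x2 = 13, 0 <= x_i <= 5
Step 1: y^k = 0.0, reduced costs: (8.0, 8.0)
  x^k = (0.0, 0.0), subgradient = b - a^T x = 13.0
  y^{k+1} = 0.0 + 0.1*13.0 = 1.3
Step 2: y^k = 1.3, reduced costs: (4.1, 2.8)
  x^k = (0.0, 0.0), subgradient = b - a^T x = 13.0
  y^{k+1} = 1.3 + 0.1*13.0 = 2.6
Step 3: y^k = 2.6, reduced costs: (0.2, -2.4)
  x^k = (0.0, 5.0), subgradient = b - a^T x = -7.0
  y^{k+1} = 2.6 + 0.1*-7.0 = 1.9
Dual objective at y_3 = 1.9: reduced costs (2.3, 0.4), box minimizer x = (0.0, 0.0)
g(y_3) = b*y + (c1 - a1*y)*x1 + (c2 - a2*y)*x2 = 13*1.9 + 2.3*0.0 + 0.4*0.0 = 24.7 + 0.0 + 0.0 = 24.7


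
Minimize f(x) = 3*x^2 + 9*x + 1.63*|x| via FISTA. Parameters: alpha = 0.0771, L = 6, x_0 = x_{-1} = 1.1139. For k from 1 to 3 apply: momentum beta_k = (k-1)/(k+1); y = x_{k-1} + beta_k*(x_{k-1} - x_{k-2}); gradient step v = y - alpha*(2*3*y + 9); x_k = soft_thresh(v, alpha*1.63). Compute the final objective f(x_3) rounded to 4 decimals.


FISTA on f(x) = 3*x^2 + 9*x + 1.63*|x|
L = 6, alpha = 0.0771
Iteration 1: beta = 0.0, y = 1.1139 + 0.0*(1.1139 - 1.1139) = 1.1139
  grad(y) = 15.6834, v = y - alpha*grad = -0.0953
  prox(v) = soft_thresh(-0.0953, 0.1257) = 0.0
Iteration 2: beta = 0.3333, y = 0.0 + 0.3333*(0.0 - 1.1139) = -0.3713
  grad(y) = 6.7722, v = y - alpha*grad = -0.8934
  prox(v) = soft_thresh(-0.8934, 0.1257) = -0.7678
Iteration 3: beta = 0.5, y = -0.7678 + 0.5*(-0.7678 - 0.0) = -1.1516
  grad(y) = 2.0901, v = y - alpha*grad = -1.3128
  prox(v) = soft_thresh(-1.3128, 0.1257) = -1.1871
f(x_3) = 3*(-1.1871)^2 + 9*(-1.1871) + 1.63*|-1.1871| = -4.5213


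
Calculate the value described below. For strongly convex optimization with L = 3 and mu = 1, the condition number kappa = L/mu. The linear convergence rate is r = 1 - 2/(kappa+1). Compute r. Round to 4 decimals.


Step 1: Compute the condition number.
kappa = L/mu = 3/1 = 3.0
Step 2: Compute the convergence rate.
r = 1 - 2/(kappa + 1) = 1 - 2*mu/(L + mu) = (L - mu)/(L + mu) = 2/4 = 0.5


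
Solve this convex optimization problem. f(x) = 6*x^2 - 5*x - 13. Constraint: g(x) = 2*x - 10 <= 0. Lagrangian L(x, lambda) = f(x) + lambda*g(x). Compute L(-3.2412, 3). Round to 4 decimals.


Step 1: Evaluate f(x).
f(-3.2412) = 6*(-3.2412)^2 - 5*(-3.2412) - 13 = 66.2383
Step 2: Evaluate g(x).
g(-3.2412) = 2*-3.2412 - 10 = -16.4824
Step 3: Compute Lagrangian.
L = 66.2383 + 3*-16.4824 = 16.7911


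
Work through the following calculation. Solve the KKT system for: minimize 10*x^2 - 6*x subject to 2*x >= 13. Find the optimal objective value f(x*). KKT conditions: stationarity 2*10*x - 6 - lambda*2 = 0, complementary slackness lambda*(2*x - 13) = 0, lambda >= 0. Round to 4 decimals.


Step 1: Try lambda = 0 (constraint inactive).
x_unc = 6/(2*10) = 0.3
Check: 2*0.3 = 0.6 < 13 -- violated!
Step 2: Constraint must be active: 2*x = 13
x* = 13/2 = 6.5
lambda = (2*10*6.5 - 6)/2 = 62.0
Step 3: Compute optimal value.
f(x*) = 10*6.5^2 - 6*6.5 = 383.5


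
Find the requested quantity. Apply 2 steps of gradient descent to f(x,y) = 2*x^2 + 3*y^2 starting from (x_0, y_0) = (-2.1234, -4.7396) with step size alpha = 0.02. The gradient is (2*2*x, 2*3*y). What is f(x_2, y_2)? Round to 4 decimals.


Gradient descent on f(x,y) = 2*x^2 + 3*y^2.
Starting point: (-2.1234, -4.7396), alpha = 0.02
Step 1: grad_x = 2*2*-2.1234 = -8.4936, grad_y = 2*3*-4.7396 = -28.4376
  x_1 = -2.1234 - 0.02*-8.4936 = -1.9535
  y_1 = -4.7396 - 0.02*-28.4376 = -4.1708
Step 2: grad_x = 2*2*-1.9535 = -7.8141, grad_y = 2*3*-4.1708 = -25.0251
  x_2 = -1.9535 - 0.02*-7.8141 = -1.7972
  y_2 = -4.1708 - 0.02*-25.0251 = -3.6703
f(-1.7972, -3.6703) = 2*(-1.7972)^2 + 3*(-3.6703)^2 = 46.8745


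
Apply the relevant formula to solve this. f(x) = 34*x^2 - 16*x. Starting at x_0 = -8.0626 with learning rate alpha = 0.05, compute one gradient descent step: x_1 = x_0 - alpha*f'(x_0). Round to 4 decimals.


We compute the gradient at x_0 and apply the update.
f'(x) = 68*x - 16
f'(-8.0626) = 68*-8.0626 - 16 = -564.2568
x_1 = -8.0626 - 0.05*-564.2568 = 20.1502


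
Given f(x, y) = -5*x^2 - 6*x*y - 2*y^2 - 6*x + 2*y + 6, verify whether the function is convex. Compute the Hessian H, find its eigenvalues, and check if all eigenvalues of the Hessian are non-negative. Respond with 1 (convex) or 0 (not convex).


The Hessian of f(x,y) = -5*x^2 - 6*x*y - 2*y^2 - 6*x + 2*y + 6 is:
H = [[-10, -6], [-6, -4]]
Trace = -10 - 4 = -14
Determinant = -10*-4 - (-6)^2 = 4
Discriminant = (-14)^2 - 4*4 = 180.0
Eigenvalues: lambda_1 = -13.7082, lambda_2 = -0.2918
The function is not convex.

0


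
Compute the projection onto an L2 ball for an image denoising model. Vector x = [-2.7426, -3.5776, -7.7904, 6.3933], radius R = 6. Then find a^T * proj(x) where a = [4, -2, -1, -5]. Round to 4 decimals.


Step 1: Compute ||x|| (intermediates to 6 decimals).
||x|| = sqrt((-2.7426)^2 + (-3.5776)^2 + (-7.7904)^2 + 6.3933^2) = 11.040185
Step 2: Project.
Since ||x|| > R, scale = R/||x|| = 6/11.040185 = 0.543469, proj(x) = scale * x
proj(x) = [-1.490518, -1.944315, -4.233841, 3.47456]
Step 3: Dot product.
a^T * proj(x) = 4*(-1.490518) - 2*(-1.944315) - 1*(-4.233841) - 5*3.47456 = -15.2124


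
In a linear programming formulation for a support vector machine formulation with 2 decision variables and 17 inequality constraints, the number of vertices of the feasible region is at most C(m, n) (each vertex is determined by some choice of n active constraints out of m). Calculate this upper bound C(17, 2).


Each vertex corresponds to some choice of n active constraints out of m, so the number of vertices is at most C(m, n) = m! / (n!(m-n)!).
m = 17, n = 2
Numerator: 17 * 16
Denominator: 2! = 2
C(17, 2) = 136


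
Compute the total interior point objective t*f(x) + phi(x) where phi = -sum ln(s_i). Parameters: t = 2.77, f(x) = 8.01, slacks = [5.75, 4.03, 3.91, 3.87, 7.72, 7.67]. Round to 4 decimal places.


Step 1: Compute log-barrier.
ln values: [1.7492, 1.3938, 1.3635, 1.3533, 2.0438, 2.0373]
phi = -(1.7492 + 1.3938 + 1.3635 + 1.3533 + 2.0438 + 2.0373) = -9.9409
Step 2: Compute augmented objective.
t*f(x) = 2.77*8.01 = 22.1877
Total = 22.1877 - 9.9409 = 12.2468


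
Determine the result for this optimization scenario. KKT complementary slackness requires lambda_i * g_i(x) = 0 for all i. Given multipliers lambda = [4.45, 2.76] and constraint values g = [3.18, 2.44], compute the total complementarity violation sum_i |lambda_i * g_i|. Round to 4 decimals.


KKT complementary slackness check:
lambda_1 * g_1 = 4.45 * 3.18 = 14.151
lambda_2 * g_2 = 2.76 * 2.44 = 6.7344
Total violation = 14.151 + 6.7344 = 20.8854


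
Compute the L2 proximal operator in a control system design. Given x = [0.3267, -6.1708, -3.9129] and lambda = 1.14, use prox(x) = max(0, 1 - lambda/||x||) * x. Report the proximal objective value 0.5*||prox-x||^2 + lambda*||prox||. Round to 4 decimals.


Step 1: Compute ||x||.
||x|| = 7.3141
Step 2: Compute scaling factor.
scale = max(0, 1 - 1.14/7.3141) = 0.8441
Step 3: prox(x) = [0.2758, -5.209, -3.303]
||prox(x)|| = 6.1741
Step 4: Proximal objective.
0.5*||prox-x||^2 = 0.6498
lambda*||prox|| = 7.0385
Total = 7.6883


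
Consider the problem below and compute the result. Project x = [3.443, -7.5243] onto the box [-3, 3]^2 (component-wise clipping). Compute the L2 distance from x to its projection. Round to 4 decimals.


Project each component onto [-3, 3].
clip(3.443) = 3.0, clip(-7.5243) = -3.0
Projection = [3.0, -3.0]
Squared diffs: [0.1962, 20.4693]
Distance = sqrt(20.6655) = 4.5459


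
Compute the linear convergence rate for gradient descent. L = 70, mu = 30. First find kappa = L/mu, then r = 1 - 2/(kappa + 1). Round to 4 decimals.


Step 1: Compute the condition number.
kappa = L/mu = 70/30 = 2.3333
Step 2: Compute the convergence rate.
r = 1 - 2/(kappa + 1) = 1 - 2*mu/(L + mu) = (L - mu)/(L + mu) = 40/100 = 0.4


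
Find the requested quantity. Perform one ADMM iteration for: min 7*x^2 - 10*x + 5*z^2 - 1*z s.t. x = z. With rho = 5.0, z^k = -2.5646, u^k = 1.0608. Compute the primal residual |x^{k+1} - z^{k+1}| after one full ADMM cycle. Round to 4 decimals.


ADMM iteration with rho = 5.0, z^k = -2.5646, u^k = 1.0608
Step 1: x-update.
Minimize 7*x^2 - 10*x + (5.0/2)*(x + 2.5646 + 1.0608)^2
FOC: (2*7 + 5.0)*x = 10 + 5.0*(-2.5646 - 1.0608)
x^{k+1} = -0.4277
Step 2: z-update.
Minimize 5*z^2 - 1*z + (5.0/2)*(-0.4277 - z + 1.0608)^2
FOC: (2*5 + 5.0)*z = 1 + 5.0*(-0.4277 + 1.0608)
z^{k+1} = 0.2777
Step 3: u-update.
u^{k+1} = 1.0608 - 0.4277 - 0.2777 = 0.3554
Step 4: Primal residual = |-0.4277 - 0.2777| = 0.7054


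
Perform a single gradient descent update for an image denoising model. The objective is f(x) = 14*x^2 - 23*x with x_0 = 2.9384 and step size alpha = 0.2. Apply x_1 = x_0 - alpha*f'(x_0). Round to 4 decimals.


We compute the gradient at x_0 and apply the update.
f'(x) = 28*x - 23
f'(2.9384) = 28*2.9384 - 23 = 59.2752
x_1 = 2.9384 - 0.2*59.2752 = -8.9166


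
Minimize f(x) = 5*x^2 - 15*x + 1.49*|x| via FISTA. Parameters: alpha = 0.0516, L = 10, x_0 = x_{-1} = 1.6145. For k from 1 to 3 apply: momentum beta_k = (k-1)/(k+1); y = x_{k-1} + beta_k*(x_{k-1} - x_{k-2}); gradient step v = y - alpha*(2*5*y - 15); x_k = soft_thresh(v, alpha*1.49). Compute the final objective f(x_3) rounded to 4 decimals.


FISTA on f(x) = 5*x^2 - 15*x + 1.49*|x|
L = 10, alpha = 0.0516
Iteration 1: beta = 0.0, y = 1.6145 + 0.0*(1.6145 - 1.6145) = 1.6145
  grad(y) = 1.145, v = y - alpha*grad = 1.5554
  prox(v) = soft_thresh(1.5554, 0.0769) = 1.4785
Iteration 2: beta = 0.3333, y = 1.4785 + 0.3333*(1.4785 - 1.6145) = 1.4332
  grad(y) = -0.6679, v = y - alpha*grad = 1.4677
  prox(v) = soft_thresh(1.4677, 0.0769) = 1.3908
Iteration 3: beta = 0.5, y = 1.3908 + 0.5*(1.3908 - 1.4785) = 1.3469
  grad(y) = -1.5308, v = y - alpha*grad = 1.4259
  prox(v) = soft_thresh(1.4259, 0.0769) = 1.349
f(x_3) = 5*1.349^2 - 15*1.349 + 1.49*|1.349| = -9.126


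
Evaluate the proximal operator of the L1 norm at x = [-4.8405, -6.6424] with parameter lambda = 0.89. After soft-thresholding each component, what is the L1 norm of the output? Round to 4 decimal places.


Soft-thresholding with lambda = 0.89:
prox(-4.8405) = sign(-4.8405)*max(|-4.8405| - 0.89, 0) = -3.9505
prox(-6.6424) = sign(-6.6424)*max(|-6.6424| - 0.89, 0) = -5.7524
prox(x) = [-3.9505, -5.7524]
||prox(x)||_1 = 3.9505 + 5.7524 = 9.7029


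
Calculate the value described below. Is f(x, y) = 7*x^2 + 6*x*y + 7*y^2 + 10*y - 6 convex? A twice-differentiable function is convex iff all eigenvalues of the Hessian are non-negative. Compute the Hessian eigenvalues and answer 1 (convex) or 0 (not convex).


The Hessian of f(x,y) = 7*x^2 + 6*x*y + 7*y^2 + 10*y - 6 is:
H = [[14, 6], [6, 14]]
Trace = 14 + 14 = 28
Determinant = 14*14 - (6)^2 = 160
Discriminant = (28)^2 - 4*160 = 144.0
Eigenvalues: lambda_1 = 8.0, lambda_2 = 20.0
The function is convex.

1


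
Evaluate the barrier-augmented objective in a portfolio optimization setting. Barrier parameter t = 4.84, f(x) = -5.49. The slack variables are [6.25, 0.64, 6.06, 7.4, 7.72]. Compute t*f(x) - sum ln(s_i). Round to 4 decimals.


Step 1: Compute log-barrier.
ln values: [1.8326, -0.4463, 1.8017, 2.0015, 2.0438]
phi = -(1.8326 - 0.4463 + 1.8017 + 2.0015 + 2.0438) = -7.2333
Step 2: Compute augmented objective.
t*f(x) = 4.84*-5.49 = -26.5716
Total = -26.5716 - 7.2333 = -33.8049


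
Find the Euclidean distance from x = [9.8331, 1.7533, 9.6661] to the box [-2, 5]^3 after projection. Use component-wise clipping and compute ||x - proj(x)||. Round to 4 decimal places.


Project each component onto [-2, 5].
clip(9.8331) = 5.0, clip(1.7533) = 1.7533, clip(9.6661) = 5.0
Projection = [5.0, 1.7533, 5.0]
Squared diffs: [23.3589, 0.0, 21.7725]
Distance = sqrt(45.1314) = 6.718


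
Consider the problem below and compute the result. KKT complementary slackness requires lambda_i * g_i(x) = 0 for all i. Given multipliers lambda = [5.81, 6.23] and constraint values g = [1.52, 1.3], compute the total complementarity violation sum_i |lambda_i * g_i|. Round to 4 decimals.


KKT complementary slackness check:
lambda_1 * g_1 = 5.81 * 1.52 = 8.8312
lambda_2 * g_2 = 6.23 * 1.3 = 8.099
Total violation = 8.8312 + 8.099 = 16.9302


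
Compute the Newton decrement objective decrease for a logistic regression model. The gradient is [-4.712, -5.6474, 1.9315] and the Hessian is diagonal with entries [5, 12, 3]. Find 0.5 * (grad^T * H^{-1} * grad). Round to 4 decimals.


Step 1: H is diagonal, so H^(-1) * g = [-0.9424, -0.4706, 0.6438].
Step 2: g^T H^(-1) g = sum_i g_i^2 / H_ii
  = (-4.712)^2/5 + (-5.6474)^2/12 + (1.9315)^2/3
  = 4.4406 + 2.6578 + 1.2436 = 8.3419
Step 3: Objective decrease = 0.5 * g^T H^(-1) g = 4.171


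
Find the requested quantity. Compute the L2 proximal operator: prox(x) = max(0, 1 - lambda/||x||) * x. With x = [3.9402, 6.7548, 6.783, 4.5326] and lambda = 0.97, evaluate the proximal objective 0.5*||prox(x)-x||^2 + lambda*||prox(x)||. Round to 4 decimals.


Step 1: Compute ||x||.
||x|| = 11.3007
Step 2: Compute scaling factor.
scale = max(0, 1 - 0.97/11.3007) = 0.9142
Step 3: prox(x) = [3.602, 6.175, 6.2008, 4.1435]
||prox(x)|| = 10.3307
Step 4: Proximal objective.
0.5*||prox-x||^2 = 0.4705
lambda*||prox|| = 10.0208
Total = 10.4912


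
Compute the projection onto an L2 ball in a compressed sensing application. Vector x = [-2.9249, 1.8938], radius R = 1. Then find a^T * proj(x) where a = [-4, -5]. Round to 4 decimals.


Step 1: Compute ||x|| (intermediates to 6 decimals).
||x|| = sqrt((-2.9249)^2 + 1.8938^2) = 3.484468
Step 2: Project.
Since ||x|| > R, scale = R/||x|| = 1/3.484468 = 0.286988, proj(x) = scale * x
proj(x) = [-0.839411, 0.543498]
Step 3: Dot product.
a^T * proj(x) = -4*(-0.839411) - 5*0.543498 = 0.6402


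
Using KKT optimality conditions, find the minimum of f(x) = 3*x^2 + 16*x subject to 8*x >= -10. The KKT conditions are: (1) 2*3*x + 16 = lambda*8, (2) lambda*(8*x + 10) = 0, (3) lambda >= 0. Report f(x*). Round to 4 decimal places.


Step 1: Try lambda = 0 (constraint inactive).
x_unc = -16/(2*3) = -2.6667
Check: 8*-2.6667 = -21.3336 < -10 -- violated!
Step 2: Constraint must be active: 8*x = -10
x* = -10/8 = -1.25
lambda = (2*3*(-1.25) + 16)/8 = 1.0625
Step 3: Compute optimal value.
f(x*) = 3*(-1.25)^2 + 16*(-1.25) = -15.3125


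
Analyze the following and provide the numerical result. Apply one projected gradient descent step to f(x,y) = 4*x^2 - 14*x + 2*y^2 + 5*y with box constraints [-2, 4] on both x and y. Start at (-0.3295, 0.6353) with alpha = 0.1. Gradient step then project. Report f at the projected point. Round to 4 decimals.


Step 1: Compute gradient at (-0.3295, 0.6353).
grad_x = 2*4*-0.3295 - 14 = -16.636
grad_y = 2*2*0.6353 + 5 = 7.5412
Step 2: Gradient step.
x_raw = -0.3295 - 0.1*-16.636 = 1.3341
y_raw = 0.6353 - 0.1*7.5412 = -0.1188
Step 3: Project onto [-2, 4].
x_proj = clip(1.3341) = 1.3341
y_proj = clip(-0.1188) = -0.1188
Step 4: Evaluate f.
f(1.3341, -0.1188) = -12.124
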